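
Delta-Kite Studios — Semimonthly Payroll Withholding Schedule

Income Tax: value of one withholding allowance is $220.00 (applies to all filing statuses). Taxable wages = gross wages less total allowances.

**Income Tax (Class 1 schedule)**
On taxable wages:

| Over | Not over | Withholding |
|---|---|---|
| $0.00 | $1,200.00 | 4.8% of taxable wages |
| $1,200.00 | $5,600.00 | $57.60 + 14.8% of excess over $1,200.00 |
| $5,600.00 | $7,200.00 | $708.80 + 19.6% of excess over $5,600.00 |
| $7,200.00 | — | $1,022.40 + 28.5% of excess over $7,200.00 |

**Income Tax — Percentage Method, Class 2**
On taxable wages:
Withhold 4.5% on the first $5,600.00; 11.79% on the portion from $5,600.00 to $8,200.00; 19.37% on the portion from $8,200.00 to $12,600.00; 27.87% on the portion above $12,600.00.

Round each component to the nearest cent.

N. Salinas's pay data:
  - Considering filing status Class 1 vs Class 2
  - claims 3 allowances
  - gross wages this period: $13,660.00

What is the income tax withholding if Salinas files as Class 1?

$2,675.40

Income Tax (Class 1): taxable = $13,660.00 − 3×$220.00 = $13,000.00
  $1,022.40 + 28.5% × ($13,000.00 − $7,200.00) = $1,022.40 + 28.5% × $5,800.00 = $2,675.40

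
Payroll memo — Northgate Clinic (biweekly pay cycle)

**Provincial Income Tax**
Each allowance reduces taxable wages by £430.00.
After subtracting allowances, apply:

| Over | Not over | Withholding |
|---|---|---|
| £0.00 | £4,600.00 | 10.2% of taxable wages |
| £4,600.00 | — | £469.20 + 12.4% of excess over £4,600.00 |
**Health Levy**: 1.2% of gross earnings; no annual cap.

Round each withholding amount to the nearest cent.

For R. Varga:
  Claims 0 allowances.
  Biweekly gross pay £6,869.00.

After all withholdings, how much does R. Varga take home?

Provincial Income Tax: taxable = £6,869.00
  £469.20 + 12.4% × (£6,869.00 − £4,600.00) = £469.20 + 12.4% × £2,269.00 = £750.56
Health Levy: 1.2% × £6,869.00 = £82.43
Total withheld: £750.56 + £82.43 = £832.99
Net pay: £6,869.00 − £832.99 = £6,036.01

£6,036.01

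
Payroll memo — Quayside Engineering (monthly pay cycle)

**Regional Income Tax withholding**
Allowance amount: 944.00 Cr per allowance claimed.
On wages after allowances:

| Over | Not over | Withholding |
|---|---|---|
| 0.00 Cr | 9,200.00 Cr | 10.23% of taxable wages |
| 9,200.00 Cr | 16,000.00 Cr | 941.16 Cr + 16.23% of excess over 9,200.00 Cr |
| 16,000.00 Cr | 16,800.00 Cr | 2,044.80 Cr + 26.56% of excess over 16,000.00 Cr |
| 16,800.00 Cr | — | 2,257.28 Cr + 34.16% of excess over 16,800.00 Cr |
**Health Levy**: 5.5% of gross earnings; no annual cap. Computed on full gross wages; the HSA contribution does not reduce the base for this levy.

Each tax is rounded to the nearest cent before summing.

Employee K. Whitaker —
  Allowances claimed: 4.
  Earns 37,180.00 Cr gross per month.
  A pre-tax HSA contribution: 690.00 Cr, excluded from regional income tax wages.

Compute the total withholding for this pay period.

Regional Income Tax: taxable = 37,180.00 Cr − 690.00 Cr − 4×944.00 Cr = 32,714.00 Cr
  2,257.28 Cr + 34.16% × (32,714.00 Cr − 16,800.00 Cr) = 2,257.28 Cr + 34.16% × 15,914.00 Cr = 7,693.50 Cr
Health Levy: 5.5% × 37,180.00 Cr = 2,044.90 Cr
Total: 7,693.50 Cr + 2,044.90 Cr = 9,738.40 Cr

9,738.40 Cr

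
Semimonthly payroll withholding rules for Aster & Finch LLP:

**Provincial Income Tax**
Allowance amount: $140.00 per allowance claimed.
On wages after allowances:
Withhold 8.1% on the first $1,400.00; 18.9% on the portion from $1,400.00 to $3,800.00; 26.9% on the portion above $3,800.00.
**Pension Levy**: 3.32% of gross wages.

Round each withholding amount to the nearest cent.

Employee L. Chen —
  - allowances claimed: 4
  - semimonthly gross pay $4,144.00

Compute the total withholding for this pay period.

Provincial Income Tax: taxable = $4,144.00 − 4×$140.00 = $3,584.00
  $113.40 + 18.9% × ($3,584.00 − $1,400.00) = $113.40 + 18.9% × $2,184.00 = $526.18
Pension Levy: 3.32% × $4,144.00 = $137.58
Total: $526.18 + $137.58 = $663.76

$663.76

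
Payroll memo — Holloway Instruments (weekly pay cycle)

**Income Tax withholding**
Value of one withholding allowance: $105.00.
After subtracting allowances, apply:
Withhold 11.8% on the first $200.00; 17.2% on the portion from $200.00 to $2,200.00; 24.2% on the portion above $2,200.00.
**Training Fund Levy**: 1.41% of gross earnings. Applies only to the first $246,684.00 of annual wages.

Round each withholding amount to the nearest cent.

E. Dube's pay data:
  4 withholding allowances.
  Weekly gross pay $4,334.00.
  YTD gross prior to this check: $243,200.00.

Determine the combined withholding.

$831.51

Income Tax: taxable = $4,334.00 − 4×$105.00 = $3,914.00
  $367.60 + 24.2% × ($3,914.00 − $2,200.00) = $367.60 + 24.2% × $1,714.00 = $782.39
Training Fund Levy: cap $246,684.00 − YTD $243,200.00 = $3,484.00 subject; 1.41% × $3,484.00 = $49.12
Total: $782.39 + $49.12 = $831.51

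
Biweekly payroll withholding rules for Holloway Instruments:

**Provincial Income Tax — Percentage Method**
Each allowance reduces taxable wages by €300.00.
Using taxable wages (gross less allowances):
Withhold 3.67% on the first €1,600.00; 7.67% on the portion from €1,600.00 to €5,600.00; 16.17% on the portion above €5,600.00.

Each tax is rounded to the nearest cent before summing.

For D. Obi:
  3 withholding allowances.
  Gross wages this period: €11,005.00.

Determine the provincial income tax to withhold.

Provincial Income Tax: taxable = €11,005.00 − 3×€300.00 = €10,105.00
  €365.52 + 16.17% × (€10,105.00 − €5,600.00) = €365.52 + 16.17% × €4,505.00 = €1,093.98

€1,093.98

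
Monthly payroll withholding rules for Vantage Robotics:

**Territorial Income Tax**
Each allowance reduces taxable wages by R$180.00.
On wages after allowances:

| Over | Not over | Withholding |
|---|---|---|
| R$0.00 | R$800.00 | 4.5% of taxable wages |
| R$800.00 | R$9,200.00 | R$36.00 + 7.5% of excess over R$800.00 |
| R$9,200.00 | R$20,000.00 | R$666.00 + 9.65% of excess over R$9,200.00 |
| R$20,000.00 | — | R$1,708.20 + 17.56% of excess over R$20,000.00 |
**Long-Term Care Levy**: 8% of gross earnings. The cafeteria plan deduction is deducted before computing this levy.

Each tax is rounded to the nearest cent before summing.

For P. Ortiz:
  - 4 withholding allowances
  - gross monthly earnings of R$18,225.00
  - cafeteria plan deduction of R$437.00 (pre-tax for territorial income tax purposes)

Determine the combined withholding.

R$2,848.30

Territorial Income Tax: taxable = R$18,225.00 − R$437.00 − 4×R$180.00 = R$17,068.00
  R$666.00 + 9.65% × (R$17,068.00 − R$9,200.00) = R$666.00 + 9.65% × R$7,868.00 = R$1,425.26
Long-Term Care Levy: 8% × R$17,788.00 = R$1,423.04
Total: R$1,425.26 + R$1,423.04 = R$2,848.30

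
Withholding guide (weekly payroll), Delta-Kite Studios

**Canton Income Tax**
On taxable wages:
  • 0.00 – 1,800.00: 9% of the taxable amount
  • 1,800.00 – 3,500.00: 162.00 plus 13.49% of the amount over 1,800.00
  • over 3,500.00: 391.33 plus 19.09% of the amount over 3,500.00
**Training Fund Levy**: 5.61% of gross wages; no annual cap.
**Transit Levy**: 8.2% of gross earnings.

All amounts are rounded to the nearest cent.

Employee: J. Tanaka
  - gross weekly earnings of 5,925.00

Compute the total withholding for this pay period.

Canton Income Tax: taxable = 5,925.00
  391.33 + 19.09% × (5,925.00 − 3,500.00) = 391.33 + 19.09% × 2,425.00 = 854.26
Training Fund Levy: 5.61% × 5,925.00 = 332.39
Transit Levy: 8.2% × 5,925.00 = 485.85
Total: 854.26 + 332.39 + 485.85 = 1,672.50

1,672.50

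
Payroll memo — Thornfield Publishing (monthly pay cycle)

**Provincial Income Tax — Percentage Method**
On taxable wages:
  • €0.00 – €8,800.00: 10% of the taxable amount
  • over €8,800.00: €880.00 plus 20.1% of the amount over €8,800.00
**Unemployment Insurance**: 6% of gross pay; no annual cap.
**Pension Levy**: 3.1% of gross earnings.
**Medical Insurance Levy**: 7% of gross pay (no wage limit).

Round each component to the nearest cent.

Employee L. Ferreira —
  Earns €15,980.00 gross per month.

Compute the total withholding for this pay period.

€4,895.96

Provincial Income Tax: taxable = €15,980.00
  €880.00 + 20.1% × (€15,980.00 − €8,800.00) = €880.00 + 20.1% × €7,180.00 = €2,323.18
Unemployment Insurance: 6% × €15,980.00 = €958.80
Pension Levy: 3.1% × €15,980.00 = €495.38
Medical Insurance Levy: 7% × €15,980.00 = €1,118.60
Total: €2,323.18 + €958.80 + €495.38 + €1,118.60 = €4,895.96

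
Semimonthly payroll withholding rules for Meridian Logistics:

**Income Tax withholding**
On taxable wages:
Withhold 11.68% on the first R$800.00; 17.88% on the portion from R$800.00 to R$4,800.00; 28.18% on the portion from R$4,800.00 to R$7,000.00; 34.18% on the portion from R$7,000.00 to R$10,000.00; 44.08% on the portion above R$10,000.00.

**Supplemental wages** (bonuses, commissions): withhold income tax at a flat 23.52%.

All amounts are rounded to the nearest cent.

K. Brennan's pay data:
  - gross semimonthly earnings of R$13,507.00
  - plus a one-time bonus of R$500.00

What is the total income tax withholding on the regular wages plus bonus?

R$4,117.49

Income Tax: taxable = R$13,507.00
  R$2,454.00 + 44.08% × (R$13,507.00 − R$10,000.00) = R$2,454.00 + 44.08% × R$3,507.00 = R$3,999.89
Supplemental (23.52% flat on bonus): 23.52% × R$500.00 = R$117.60
Total income tax: R$3,999.89 + R$117.60 = R$4,117.49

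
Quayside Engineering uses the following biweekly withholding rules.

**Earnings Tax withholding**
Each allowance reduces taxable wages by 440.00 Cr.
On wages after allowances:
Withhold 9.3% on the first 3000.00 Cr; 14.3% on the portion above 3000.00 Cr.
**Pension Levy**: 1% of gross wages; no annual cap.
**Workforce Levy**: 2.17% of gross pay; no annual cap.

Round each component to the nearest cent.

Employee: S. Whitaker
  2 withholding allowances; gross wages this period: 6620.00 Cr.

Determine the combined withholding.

Earnings Tax: taxable = 6620.00 Cr − 2×440.00 Cr = 5740.00 Cr
  279.00 Cr + 14.3% × (5740.00 Cr − 3000.00 Cr) = 279.00 Cr + 14.3% × 2740.00 Cr = 670.82 Cr
Pension Levy: 1% × 6620.00 Cr = 66.20 Cr
Workforce Levy: 2.17% × 6620.00 Cr = 143.65 Cr
Total: 670.82 Cr + 66.20 Cr + 143.65 Cr = 880.67 Cr

880.67 Cr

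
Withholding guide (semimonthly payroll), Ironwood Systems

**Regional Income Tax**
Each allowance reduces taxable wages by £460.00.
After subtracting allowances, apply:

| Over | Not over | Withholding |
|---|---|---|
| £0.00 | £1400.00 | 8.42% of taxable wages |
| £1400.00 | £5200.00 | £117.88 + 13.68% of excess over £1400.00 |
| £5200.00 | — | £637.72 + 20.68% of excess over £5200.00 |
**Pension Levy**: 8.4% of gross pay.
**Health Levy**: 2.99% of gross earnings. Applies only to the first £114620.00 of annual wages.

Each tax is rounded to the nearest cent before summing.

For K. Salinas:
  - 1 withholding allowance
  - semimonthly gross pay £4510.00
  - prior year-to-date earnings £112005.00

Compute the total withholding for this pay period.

£937.43

Regional Income Tax: taxable = £4510.00 − 1×£460.00 = £4050.00
  £117.88 + 13.68% × (£4050.00 − £1400.00) = £117.88 + 13.68% × £2650.00 = £480.40
Pension Levy: 8.4% × £4510.00 = £378.84
Health Levy: cap £114620.00 − YTD £112005.00 = £2615.00 subject; 2.99% × £2615.00 = £78.19
Total: £480.40 + £378.84 + £78.19 = £937.43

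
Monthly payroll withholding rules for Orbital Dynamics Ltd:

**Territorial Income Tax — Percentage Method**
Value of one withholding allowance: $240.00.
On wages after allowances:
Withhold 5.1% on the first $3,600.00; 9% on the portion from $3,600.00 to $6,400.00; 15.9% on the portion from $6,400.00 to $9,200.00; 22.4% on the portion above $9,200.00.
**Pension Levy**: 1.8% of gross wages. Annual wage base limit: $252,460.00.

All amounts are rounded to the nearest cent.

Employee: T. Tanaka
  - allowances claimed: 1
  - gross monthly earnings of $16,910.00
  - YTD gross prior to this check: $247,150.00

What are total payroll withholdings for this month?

$2,649.66

Territorial Income Tax: taxable = $16,910.00 − 1×$240.00 = $16,670.00
  $880.80 + 22.4% × ($16,670.00 − $9,200.00) = $880.80 + 22.4% × $7,470.00 = $2,554.08
Pension Levy: cap $252,460.00 − YTD $247,150.00 = $5,310.00 subject; 1.8% × $5,310.00 = $95.58
Total: $2,554.08 + $95.58 = $2,649.66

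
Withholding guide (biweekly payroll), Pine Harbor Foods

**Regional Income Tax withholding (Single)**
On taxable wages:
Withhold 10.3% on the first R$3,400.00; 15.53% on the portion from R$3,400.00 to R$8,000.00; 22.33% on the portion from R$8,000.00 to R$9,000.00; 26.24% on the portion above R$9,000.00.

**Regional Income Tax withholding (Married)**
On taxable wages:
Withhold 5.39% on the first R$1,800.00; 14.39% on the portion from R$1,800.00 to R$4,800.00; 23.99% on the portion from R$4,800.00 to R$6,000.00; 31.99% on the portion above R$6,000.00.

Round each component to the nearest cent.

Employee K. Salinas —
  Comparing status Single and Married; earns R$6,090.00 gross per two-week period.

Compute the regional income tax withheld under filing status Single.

R$767.96

Regional Income Tax (Single): taxable = R$6,090.00
  R$350.20 + 15.53% × (R$6,090.00 − R$3,400.00) = R$350.20 + 15.53% × R$2,690.00 = R$767.96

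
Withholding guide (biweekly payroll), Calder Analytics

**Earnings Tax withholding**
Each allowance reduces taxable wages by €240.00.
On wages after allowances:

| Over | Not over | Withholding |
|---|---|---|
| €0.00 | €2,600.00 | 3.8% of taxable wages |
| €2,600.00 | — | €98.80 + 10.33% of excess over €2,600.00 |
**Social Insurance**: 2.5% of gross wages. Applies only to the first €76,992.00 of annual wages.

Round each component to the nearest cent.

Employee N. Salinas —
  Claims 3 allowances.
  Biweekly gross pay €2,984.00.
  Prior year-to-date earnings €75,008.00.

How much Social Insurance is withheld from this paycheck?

€49.60

Social Insurance: cap €76,992.00 − YTD €75,008.00 = €1,984.00 subject; 2.5% × €1,984.00 = €49.60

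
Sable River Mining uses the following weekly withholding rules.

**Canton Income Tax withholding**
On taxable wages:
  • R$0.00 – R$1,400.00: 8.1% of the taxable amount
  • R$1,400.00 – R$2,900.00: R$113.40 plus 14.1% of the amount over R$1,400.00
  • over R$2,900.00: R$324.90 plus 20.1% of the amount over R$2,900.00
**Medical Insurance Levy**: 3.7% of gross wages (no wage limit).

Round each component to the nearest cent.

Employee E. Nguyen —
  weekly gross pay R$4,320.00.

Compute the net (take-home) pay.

R$3,549.84

Canton Income Tax: taxable = R$4,320.00
  R$324.90 + 20.1% × (R$4,320.00 − R$2,900.00) = R$324.90 + 20.1% × R$1,420.00 = R$610.32
Medical Insurance Levy: 3.7% × R$4,320.00 = R$159.84
Total withheld: R$610.32 + R$159.84 = R$770.16
Net pay: R$4,320.00 − R$770.16 = R$3,549.84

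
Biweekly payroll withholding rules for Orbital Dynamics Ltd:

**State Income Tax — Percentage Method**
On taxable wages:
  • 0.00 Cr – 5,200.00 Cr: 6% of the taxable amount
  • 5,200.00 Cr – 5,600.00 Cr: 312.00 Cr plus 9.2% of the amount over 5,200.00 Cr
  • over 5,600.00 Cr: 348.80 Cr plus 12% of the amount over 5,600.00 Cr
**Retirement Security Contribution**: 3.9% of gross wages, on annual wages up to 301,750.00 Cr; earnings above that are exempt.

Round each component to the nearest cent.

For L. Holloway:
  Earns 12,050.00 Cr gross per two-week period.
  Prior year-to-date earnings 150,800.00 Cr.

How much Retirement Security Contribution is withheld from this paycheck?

469.95 Cr

Retirement Security Contribution: 3.9% × 12,050.00 Cr = 469.95 Cr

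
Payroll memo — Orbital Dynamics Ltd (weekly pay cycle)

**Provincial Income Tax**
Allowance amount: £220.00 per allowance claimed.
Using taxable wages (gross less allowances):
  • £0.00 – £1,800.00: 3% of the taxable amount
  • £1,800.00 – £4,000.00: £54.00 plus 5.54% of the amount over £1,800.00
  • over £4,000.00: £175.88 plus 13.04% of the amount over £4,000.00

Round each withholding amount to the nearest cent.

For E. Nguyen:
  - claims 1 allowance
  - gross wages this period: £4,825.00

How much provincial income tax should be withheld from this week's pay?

Provincial Income Tax: taxable = £4,825.00 − 1×£220.00 = £4,605.00
  £175.88 + 13.04% × (£4,605.00 − £4,000.00) = £175.88 + 13.04% × £605.00 = £254.77

£254.77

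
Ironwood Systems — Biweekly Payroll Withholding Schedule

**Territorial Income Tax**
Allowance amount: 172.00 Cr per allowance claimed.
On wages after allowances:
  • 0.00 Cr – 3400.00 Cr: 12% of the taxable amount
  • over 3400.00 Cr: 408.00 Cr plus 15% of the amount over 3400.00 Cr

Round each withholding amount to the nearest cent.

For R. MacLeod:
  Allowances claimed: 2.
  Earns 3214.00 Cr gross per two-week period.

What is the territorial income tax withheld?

344.40 Cr

Territorial Income Tax: taxable = 3214.00 Cr − 2×172.00 Cr = 2870.00 Cr
  12% × 2870.00 Cr = 344.40 Cr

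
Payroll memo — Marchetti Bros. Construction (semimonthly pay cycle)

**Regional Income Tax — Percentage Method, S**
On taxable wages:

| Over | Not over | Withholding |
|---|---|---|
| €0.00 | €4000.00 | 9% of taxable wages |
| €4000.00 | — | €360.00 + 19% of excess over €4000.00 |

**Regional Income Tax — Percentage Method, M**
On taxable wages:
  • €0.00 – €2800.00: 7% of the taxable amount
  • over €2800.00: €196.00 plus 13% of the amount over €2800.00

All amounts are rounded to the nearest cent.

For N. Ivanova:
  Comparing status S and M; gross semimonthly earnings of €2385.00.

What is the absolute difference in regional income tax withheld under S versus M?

Regional Income Tax (S): taxable = €2385.00
  9% × €2385.00 = €214.65
Regional Income Tax (M): taxable = €2385.00
  7% × €2385.00 = €166.95
Difference: |€214.65 − €166.95| = €47.70 (higher under S)

€47.70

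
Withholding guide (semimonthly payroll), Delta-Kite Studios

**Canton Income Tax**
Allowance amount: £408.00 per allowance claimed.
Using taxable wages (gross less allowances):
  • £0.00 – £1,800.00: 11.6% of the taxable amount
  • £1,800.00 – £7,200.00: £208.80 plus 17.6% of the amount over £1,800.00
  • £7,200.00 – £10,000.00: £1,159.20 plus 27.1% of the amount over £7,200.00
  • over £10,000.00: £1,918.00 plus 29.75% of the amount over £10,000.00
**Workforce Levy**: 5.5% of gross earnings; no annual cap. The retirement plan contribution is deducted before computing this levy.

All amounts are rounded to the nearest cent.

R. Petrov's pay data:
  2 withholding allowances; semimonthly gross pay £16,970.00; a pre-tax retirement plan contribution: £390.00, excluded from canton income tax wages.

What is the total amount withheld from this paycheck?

Canton Income Tax: taxable = £16,970.00 − £390.00 − 2×£408.00 = £15,764.00
  £1,918.00 + 29.75% × (£15,764.00 − £10,000.00) = £1,918.00 + 29.75% × £5,764.00 = £3,632.79
Workforce Levy: 5.5% × £16,580.00 = £911.90
Total: £3,632.79 + £911.90 = £4,544.69

£4,544.69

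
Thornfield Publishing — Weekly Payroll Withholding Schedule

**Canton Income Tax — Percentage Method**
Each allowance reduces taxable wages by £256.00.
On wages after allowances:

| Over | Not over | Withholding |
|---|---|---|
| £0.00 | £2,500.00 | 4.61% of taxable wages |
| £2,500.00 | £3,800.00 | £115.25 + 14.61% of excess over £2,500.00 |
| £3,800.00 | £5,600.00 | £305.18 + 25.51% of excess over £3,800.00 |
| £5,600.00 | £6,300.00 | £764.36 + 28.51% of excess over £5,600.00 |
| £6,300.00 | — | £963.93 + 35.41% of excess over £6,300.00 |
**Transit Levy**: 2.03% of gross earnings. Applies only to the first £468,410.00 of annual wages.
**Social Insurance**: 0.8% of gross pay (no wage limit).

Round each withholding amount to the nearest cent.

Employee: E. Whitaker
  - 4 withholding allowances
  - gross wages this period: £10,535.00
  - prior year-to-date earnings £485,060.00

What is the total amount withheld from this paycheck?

Canton Income Tax: taxable = £10,535.00 − 4×£256.00 = £9,511.00
  £963.93 + 35.41% × (£9,511.00 − £6,300.00) = £963.93 + 35.41% × £3,211.00 = £2,100.95
Transit Levy: YTD £485,060.00 ≥ cap £468,410.00 → £0.00
Social Insurance: 0.8% × £10,535.00 = £84.28
Total: £2,100.95 + £0.00 + £84.28 = £2,185.23

£2,185.23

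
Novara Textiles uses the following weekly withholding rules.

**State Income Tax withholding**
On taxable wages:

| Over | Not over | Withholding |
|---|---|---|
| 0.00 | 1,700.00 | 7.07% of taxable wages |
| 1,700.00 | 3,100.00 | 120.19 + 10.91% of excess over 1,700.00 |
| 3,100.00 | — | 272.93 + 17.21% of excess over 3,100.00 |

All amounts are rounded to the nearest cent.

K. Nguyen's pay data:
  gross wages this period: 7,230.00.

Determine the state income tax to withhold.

983.70

State Income Tax: taxable = 7,230.00
  272.93 + 17.21% × (7,230.00 − 3,100.00) = 272.93 + 17.21% × 4,130.00 = 983.70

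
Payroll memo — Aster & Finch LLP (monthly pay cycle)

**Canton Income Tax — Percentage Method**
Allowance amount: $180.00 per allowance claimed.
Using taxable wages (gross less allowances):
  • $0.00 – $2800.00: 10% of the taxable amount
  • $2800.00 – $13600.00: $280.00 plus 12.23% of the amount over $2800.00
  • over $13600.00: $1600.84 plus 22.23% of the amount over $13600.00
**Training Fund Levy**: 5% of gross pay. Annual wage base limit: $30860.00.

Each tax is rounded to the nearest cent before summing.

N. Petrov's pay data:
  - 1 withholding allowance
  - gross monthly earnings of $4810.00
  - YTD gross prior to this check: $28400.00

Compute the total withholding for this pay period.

Canton Income Tax: taxable = $4810.00 − 1×$180.00 = $4630.00
  $280.00 + 12.23% × ($4630.00 − $2800.00) = $280.00 + 12.23% × $1830.00 = $503.81
Training Fund Levy: cap $30860.00 − YTD $28400.00 = $2460.00 subject; 5% × $2460.00 = $123.00
Total: $503.81 + $123.00 = $626.81

$626.81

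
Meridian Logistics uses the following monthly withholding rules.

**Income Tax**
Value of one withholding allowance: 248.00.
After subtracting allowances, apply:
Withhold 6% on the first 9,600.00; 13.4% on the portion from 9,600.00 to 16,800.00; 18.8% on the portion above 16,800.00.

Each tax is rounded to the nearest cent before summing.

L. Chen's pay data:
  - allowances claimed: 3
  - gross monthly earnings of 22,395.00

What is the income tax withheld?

Income Tax: taxable = 22,395.00 − 3×248.00 = 21,651.00
  1,540.80 + 18.8% × (21,651.00 − 16,800.00) = 1,540.80 + 18.8% × 4,851.00 = 2,452.79

2,452.79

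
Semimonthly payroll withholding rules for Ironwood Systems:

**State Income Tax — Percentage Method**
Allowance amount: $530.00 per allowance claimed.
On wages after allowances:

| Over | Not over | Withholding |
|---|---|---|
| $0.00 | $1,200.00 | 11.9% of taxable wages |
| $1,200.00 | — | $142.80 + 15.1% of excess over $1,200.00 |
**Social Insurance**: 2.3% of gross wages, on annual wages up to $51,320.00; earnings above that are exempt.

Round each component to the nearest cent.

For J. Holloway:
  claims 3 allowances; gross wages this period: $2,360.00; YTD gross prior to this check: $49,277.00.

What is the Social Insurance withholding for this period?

$46.99

Social Insurance: cap $51,320.00 − YTD $49,277.00 = $2,043.00 subject; 2.3% × $2,043.00 = $46.99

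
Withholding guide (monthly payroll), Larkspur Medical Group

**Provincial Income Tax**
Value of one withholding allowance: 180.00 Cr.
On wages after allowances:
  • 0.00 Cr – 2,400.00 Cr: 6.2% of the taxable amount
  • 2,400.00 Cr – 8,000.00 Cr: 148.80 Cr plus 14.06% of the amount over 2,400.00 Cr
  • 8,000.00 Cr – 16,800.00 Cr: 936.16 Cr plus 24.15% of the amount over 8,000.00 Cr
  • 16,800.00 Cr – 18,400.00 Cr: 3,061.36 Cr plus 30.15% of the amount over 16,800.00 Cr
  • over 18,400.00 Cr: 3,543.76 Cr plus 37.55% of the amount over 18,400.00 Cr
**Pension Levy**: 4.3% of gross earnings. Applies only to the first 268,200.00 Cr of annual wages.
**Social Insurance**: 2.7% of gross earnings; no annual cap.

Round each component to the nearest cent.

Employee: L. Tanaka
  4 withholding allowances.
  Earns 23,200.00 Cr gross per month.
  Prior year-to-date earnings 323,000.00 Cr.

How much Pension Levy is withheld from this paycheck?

0.00 Cr

Pension Levy: YTD 323,000.00 Cr ≥ cap 268,200.00 Cr → 0.00 Cr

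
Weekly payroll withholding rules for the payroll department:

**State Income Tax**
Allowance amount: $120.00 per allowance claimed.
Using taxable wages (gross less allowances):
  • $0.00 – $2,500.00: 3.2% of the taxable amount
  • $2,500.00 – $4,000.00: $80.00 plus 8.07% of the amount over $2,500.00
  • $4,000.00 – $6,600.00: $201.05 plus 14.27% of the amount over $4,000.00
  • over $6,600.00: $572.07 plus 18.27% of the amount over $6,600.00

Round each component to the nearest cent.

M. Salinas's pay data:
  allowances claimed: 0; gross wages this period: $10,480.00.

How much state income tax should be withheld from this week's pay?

State Income Tax: taxable = $10,480.00
  $572.07 + 18.27% × ($10,480.00 − $6,600.00) = $572.07 + 18.27% × $3,880.00 = $1,280.95

$1,280.95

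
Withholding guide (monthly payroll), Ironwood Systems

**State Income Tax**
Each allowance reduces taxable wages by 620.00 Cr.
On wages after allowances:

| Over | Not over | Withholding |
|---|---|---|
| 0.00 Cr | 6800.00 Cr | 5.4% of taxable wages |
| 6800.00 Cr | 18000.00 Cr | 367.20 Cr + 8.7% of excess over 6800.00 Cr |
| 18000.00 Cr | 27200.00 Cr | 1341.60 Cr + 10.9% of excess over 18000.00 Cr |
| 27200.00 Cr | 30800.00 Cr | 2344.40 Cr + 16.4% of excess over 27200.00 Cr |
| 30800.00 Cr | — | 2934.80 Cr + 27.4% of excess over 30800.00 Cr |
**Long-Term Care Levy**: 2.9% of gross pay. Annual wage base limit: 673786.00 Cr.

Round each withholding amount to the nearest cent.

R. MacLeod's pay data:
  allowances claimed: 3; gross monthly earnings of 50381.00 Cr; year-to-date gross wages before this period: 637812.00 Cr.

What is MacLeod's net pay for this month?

41547.40 Cr

State Income Tax: taxable = 50381.00 Cr − 3×620.00 Cr = 48521.00 Cr
  2934.80 Cr + 27.4% × (48521.00 Cr − 30800.00 Cr) = 2934.80 Cr + 27.4% × 17721.00 Cr = 7790.35 Cr
Long-Term Care Levy: cap 673786.00 Cr − YTD 637812.00 Cr = 35974.00 Cr subject; 2.9% × 35974.00 Cr = 1043.25 Cr
Total withheld: 7790.35 Cr + 1043.25 Cr = 8833.60 Cr
Net pay: 50381.00 Cr − 8833.60 Cr = 41547.40 Cr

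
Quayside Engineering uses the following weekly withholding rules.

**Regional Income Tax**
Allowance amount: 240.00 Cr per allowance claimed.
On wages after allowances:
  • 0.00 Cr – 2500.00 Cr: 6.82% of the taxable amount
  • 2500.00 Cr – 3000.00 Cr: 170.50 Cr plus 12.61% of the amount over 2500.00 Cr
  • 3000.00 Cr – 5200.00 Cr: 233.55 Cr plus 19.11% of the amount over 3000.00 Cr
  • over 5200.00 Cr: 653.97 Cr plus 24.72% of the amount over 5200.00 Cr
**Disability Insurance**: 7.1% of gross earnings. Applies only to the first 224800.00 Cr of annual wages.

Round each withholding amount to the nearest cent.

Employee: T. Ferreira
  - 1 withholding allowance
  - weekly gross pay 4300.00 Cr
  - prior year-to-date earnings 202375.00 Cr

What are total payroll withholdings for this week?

Regional Income Tax: taxable = 4300.00 Cr − 1×240.00 Cr = 4060.00 Cr
  233.55 Cr + 19.11% × (4060.00 Cr − 3000.00 Cr) = 233.55 Cr + 19.11% × 1060.00 Cr = 436.12 Cr
Disability Insurance: 7.1% × 4300.00 Cr = 305.30 Cr
Total: 436.12 Cr + 305.30 Cr = 741.42 Cr

741.42 Cr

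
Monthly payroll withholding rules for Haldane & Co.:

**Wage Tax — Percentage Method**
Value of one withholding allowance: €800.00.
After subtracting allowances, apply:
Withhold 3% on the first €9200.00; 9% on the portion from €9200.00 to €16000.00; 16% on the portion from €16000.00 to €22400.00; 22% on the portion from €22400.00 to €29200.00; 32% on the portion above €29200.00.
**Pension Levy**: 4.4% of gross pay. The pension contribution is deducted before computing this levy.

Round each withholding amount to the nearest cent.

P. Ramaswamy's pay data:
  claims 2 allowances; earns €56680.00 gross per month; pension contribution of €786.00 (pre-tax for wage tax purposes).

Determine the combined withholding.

€13897.42

Wage Tax: taxable = €56680.00 − €786.00 − 2×€800.00 = €54294.00
  €3408.00 + 32% × (€54294.00 − €29200.00) = €3408.00 + 32% × €25094.00 = €11438.08
Pension Levy: 4.4% × €55894.00 = €2459.34
Total: €11438.08 + €2459.34 = €13897.42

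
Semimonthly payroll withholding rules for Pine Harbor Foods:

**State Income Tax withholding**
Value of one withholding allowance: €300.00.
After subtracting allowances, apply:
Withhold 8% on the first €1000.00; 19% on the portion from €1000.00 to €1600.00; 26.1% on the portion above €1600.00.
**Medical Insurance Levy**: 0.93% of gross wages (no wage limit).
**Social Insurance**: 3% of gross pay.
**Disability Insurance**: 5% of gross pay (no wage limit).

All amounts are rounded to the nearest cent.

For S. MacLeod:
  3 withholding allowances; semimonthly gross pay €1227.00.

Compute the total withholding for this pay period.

€135.73

State Income Tax: taxable = €1227.00 − 3×€300.00 = €327.00
  8% × €327.00 = €26.16
Medical Insurance Levy: 0.93% × €1227.00 = €11.41
Social Insurance: 3% × €1227.00 = €36.81
Disability Insurance: 5% × €1227.00 = €61.35
Total: €26.16 + €11.41 + €36.81 + €61.35 = €135.73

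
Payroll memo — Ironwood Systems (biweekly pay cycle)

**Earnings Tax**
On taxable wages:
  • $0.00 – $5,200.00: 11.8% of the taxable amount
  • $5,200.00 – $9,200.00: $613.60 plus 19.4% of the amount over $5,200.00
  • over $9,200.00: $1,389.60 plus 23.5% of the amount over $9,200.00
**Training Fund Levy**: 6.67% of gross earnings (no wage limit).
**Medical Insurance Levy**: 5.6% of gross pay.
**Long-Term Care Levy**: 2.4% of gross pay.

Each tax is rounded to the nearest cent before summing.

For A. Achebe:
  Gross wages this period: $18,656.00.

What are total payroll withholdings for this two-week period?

Earnings Tax: taxable = $18,656.00
  $1,389.60 + 23.5% × ($18,656.00 − $9,200.00) = $1,389.60 + 23.5% × $9,456.00 = $3,611.76
Training Fund Levy: 6.67% × $18,656.00 = $1,244.36
Medical Insurance Levy: 5.6% × $18,656.00 = $1,044.74
Long-Term Care Levy: 2.4% × $18,656.00 = $447.74
Total: $3,611.76 + $1,244.36 + $1,044.74 + $447.74 = $6,348.60

$6,348.60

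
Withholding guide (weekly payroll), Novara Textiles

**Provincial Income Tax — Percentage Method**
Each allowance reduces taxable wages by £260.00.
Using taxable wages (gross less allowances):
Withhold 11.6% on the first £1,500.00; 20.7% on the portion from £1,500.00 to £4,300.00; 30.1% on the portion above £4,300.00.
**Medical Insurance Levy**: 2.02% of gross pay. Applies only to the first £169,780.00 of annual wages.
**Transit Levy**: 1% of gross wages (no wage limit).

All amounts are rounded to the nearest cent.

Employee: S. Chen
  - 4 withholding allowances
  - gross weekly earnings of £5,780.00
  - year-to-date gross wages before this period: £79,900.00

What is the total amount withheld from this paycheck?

£1,060.60

Provincial Income Tax: taxable = £5,780.00 − 4×£260.00 = £4,740.00
  £753.60 + 30.1% × (£4,740.00 − £4,300.00) = £753.60 + 30.1% × £440.00 = £886.04
Medical Insurance Levy: 2.02% × £5,780.00 = £116.76
Transit Levy: 1% × £5,780.00 = £57.80
Total: £886.04 + £116.76 + £57.80 = £1,060.60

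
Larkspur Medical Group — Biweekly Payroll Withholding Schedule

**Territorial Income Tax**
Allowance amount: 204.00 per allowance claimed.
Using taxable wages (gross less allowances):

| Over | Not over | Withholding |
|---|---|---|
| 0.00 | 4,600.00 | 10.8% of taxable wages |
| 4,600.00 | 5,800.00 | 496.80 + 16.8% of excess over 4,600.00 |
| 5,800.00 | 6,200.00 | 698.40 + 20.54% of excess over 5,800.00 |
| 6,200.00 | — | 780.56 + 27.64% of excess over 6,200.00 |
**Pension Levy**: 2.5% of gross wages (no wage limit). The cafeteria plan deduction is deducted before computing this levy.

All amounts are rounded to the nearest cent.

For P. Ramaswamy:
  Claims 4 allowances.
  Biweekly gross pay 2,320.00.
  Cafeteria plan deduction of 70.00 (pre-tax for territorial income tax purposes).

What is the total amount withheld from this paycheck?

Territorial Income Tax: taxable = 2,320.00 − 70.00 − 4×204.00 = 1,434.00
  10.8% × 1,434.00 = 154.87
Pension Levy: 2.5% × 2,250.00 = 56.25
Total: 154.87 + 56.25 = 211.12

211.12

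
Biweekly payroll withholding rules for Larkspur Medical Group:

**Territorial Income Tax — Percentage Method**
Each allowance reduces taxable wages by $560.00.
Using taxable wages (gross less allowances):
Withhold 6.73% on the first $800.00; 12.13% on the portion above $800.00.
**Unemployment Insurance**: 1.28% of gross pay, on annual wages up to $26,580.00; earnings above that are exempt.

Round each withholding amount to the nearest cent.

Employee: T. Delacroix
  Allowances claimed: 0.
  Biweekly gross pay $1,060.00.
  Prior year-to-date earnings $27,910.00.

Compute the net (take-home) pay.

Territorial Income Tax: taxable = $1,060.00
  $53.84 + 12.13% × ($1,060.00 − $800.00) = $53.84 + 12.13% × $260.00 = $85.38
Unemployment Insurance: YTD $27,910.00 ≥ cap $26,580.00 → $0.00
Total withheld: $85.38 + $0.00 = $85.38
Net pay: $1,060.00 − $85.38 = $974.62

$974.62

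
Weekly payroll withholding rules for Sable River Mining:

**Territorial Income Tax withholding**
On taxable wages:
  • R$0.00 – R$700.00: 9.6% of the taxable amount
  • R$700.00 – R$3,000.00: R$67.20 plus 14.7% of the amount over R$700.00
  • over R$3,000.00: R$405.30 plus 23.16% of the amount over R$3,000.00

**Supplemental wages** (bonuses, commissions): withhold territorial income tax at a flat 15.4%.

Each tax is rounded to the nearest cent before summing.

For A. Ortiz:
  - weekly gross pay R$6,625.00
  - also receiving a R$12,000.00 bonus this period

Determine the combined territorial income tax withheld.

Territorial Income Tax: taxable = R$6,625.00
  R$405.30 + 23.16% × (R$6,625.00 − R$3,000.00) = R$405.30 + 23.16% × R$3,625.00 = R$1,244.85
Supplemental (15.4% flat on bonus): 15.4% × R$12,000.00 = R$1,848.00
Total territorial income tax: R$1,244.85 + R$1,848.00 = R$3,092.85

R$3,092.85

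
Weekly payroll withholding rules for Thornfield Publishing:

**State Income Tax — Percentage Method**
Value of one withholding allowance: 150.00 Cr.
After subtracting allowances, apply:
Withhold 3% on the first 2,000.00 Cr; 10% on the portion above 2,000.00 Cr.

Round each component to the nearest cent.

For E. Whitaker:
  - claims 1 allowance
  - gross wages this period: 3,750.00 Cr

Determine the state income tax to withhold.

220.00 Cr

State Income Tax: taxable = 3,750.00 Cr − 1×150.00 Cr = 3,600.00 Cr
  60.00 Cr + 10% × (3,600.00 Cr − 2,000.00 Cr) = 60.00 Cr + 10% × 1,600.00 Cr = 220.00 Cr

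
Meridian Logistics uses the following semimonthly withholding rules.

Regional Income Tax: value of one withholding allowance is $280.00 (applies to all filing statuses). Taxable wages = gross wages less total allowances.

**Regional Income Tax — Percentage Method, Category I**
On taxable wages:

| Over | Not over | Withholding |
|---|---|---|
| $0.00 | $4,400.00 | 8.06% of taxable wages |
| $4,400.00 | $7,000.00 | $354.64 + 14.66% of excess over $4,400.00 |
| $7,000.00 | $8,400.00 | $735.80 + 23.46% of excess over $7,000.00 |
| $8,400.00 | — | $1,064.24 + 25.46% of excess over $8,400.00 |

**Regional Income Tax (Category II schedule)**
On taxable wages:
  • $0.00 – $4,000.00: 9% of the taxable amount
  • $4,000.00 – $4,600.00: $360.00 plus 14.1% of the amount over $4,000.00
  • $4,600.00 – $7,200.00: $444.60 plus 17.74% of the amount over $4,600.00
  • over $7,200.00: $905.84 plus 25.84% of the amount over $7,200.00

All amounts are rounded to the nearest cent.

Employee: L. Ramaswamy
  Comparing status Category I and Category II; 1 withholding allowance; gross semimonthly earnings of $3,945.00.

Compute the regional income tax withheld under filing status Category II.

$329.85

Regional Income Tax (Category II): taxable = $3,945.00 − 1×$280.00 = $3,665.00
  9% × $3,665.00 = $329.85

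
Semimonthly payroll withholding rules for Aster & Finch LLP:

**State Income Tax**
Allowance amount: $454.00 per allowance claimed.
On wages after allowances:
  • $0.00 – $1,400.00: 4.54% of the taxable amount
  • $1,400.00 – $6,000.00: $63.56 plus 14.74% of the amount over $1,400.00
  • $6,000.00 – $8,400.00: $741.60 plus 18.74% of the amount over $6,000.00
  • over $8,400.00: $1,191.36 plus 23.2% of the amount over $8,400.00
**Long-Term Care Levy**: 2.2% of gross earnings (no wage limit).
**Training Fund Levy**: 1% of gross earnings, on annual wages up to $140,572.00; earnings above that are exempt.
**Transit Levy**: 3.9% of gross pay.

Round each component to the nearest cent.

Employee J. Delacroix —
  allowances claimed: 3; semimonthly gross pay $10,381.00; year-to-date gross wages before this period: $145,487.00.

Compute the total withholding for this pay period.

State Income Tax: taxable = $10,381.00 − 3×$454.00 = $9,019.00
  $1,191.36 + 23.2% × ($9,019.00 − $8,400.00) = $1,191.36 + 23.2% × $619.00 = $1,334.97
Long-Term Care Levy: 2.2% × $10,381.00 = $228.38
Training Fund Levy: YTD $145,487.00 ≥ cap $140,572.00 → $0.00
Transit Levy: 3.9% × $10,381.00 = $404.86
Total: $1,334.97 + $228.38 + $0.00 + $404.86 = $1,968.21

$1,968.21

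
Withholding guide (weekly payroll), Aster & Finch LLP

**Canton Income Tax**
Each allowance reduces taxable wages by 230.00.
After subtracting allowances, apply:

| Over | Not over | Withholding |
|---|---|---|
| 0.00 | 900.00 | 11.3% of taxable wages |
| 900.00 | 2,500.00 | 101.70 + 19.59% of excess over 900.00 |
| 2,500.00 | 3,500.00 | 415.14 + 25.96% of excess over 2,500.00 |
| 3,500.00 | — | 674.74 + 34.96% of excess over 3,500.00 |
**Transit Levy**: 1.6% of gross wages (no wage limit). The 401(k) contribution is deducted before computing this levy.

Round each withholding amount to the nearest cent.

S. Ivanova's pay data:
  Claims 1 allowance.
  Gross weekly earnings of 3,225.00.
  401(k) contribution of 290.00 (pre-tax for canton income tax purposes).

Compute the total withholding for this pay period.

Canton Income Tax: taxable = 3,225.00 − 290.00 − 1×230.00 = 2,705.00
  415.14 + 25.96% × (2,705.00 − 2,500.00) = 415.14 + 25.96% × 205.00 = 468.36
Transit Levy: 1.6% × 2,935.00 = 46.96
Total: 468.36 + 46.96 = 515.32

515.32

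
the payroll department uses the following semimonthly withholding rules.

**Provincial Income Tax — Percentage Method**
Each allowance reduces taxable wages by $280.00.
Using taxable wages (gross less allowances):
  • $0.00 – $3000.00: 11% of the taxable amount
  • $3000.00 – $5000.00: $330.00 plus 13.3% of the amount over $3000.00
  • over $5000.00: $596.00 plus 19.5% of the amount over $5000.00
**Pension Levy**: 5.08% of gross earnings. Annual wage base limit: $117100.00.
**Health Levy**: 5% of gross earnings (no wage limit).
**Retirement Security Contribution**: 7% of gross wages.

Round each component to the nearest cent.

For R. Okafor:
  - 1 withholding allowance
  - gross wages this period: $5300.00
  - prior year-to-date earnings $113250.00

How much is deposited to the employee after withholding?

Provincial Income Tax: taxable = $5300.00 − 1×$280.00 = $5020.00
  $596.00 + 19.5% × ($5020.00 − $5000.00) = $596.00 + 19.5% × $20.00 = $599.90
Pension Levy: cap $117100.00 − YTD $113250.00 = $3850.00 subject; 5.08% × $3850.00 = $195.58
Health Levy: 5% × $5300.00 = $265.00
Retirement Security Contribution: 7% × $5300.00 = $371.00
Total withheld: $599.90 + $195.58 + $265.00 + $371.00 = $1431.48
Net pay: $5300.00 − $1431.48 = $3868.52

$3868.52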